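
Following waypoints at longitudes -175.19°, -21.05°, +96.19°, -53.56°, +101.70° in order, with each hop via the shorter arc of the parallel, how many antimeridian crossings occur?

0

Leg 1: -175.19° → -21.05°, shortest Δλ = 154.14° (east) — does not cross 180°.
Leg 2: -21.05° → +96.19°, shortest Δλ = 117.24° (east) — does not cross 180°.
Leg 3: +96.19° → -53.56°, shortest Δλ = -149.75° (west) — does not cross 180°.
Leg 4: -53.56° → +101.70°, shortest Δλ = 155.26° (east) — does not cross 180°.
Total crossings: 0.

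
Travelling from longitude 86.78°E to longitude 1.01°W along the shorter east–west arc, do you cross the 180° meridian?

Signed shortest Δλ = ((-1.01 − 86.78 + 180) mod 360) − 180 = -87.79°.
Going west by 87.79° from +86.78° reaches -1.01° without touching 180°.

No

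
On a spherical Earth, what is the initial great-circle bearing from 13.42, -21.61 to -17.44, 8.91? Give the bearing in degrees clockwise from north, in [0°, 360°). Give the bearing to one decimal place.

134.9°

Δλ = 8.91 − -21.61 = 30.52°.
θ = atan2( sin Δλ · cos φ₂ , cos φ₁ · sin φ₂ − sin φ₁ · cos φ₂ · cos Δλ )
  = atan2(0.48449, -0.48226) = 134.868° → normalised to [0°, 360°): 134.868°.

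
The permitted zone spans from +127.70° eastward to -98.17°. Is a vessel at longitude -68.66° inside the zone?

No

Band width going east from +127.70° to -98.17°: ((-98.17 − 127.70) mod 360) = 134.13°.
Offset of -68.66° east of the west edge: ((-68.66 − 127.70) mod 360) = 163.64°.
163.64° > 134.13° ⇒ outside.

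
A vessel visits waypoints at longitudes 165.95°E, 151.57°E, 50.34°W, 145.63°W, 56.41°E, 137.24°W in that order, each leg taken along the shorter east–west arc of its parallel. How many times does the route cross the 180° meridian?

Leg 1: +165.95° → +151.57°, shortest Δλ = -14.38° (west) — does not cross 180°.
Leg 2: +151.57° → -50.34°, shortest Δλ = 158.09° (east) — crosses 180°.
Leg 3: -50.34° → -145.63°, shortest Δλ = -95.29° (west) — does not cross 180°.
Leg 4: -145.63° → +56.41°, shortest Δλ = -157.96° (west) — crosses 180°.
Leg 5: +56.41° → -137.24°, shortest Δλ = 166.35° (east) — crosses 180°.
Total crossings: 3.

3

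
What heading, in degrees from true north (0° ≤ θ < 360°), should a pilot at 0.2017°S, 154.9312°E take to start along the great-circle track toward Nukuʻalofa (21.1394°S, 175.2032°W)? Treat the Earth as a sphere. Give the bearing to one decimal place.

Δλ = -175.2032 − 154.9312 = -330.1344°; wrapped into (−180°, 180°]: 29.8656°.
θ = atan2( sin Δλ · cos φ₂ , cos φ₁ · sin φ₂ − sin φ₁ · cos φ₂ · cos Δλ )
  = atan2(0.46446, -0.35779) = 127.608° → normalised to [0°, 360°): 127.608°.

127.6°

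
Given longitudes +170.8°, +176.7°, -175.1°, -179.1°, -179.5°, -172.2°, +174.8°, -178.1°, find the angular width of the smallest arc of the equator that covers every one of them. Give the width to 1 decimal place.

Sort the longitudes: -179.5°, -179.1°, -178.1°, -175.1°, -172.2°, +170.8°, +174.8°, +176.7°.
Eastward gaps between consecutive values (wrapping around): 0.4°, 1.0°, 3.0°, 2.9°, 343.0°, 4.0°, 1.9°, 3.8°.
Largest gap = 343.0° ⇒ minimal covering band is its complement: 360° − 343.0° = 17.0°.
Band runs from +170.8° eastward to -172.2°, crossing the antimeridian.

17.0°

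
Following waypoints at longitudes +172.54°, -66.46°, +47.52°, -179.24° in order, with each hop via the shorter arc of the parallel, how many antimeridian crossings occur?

2

Leg 1: +172.54° → -66.46°, shortest Δλ = 121.0° (east) — crosses 180°.
Leg 2: -66.46° → +47.52°, shortest Δλ = 113.98° (east) — does not cross 180°.
Leg 3: +47.52° → -179.24°, shortest Δλ = 133.24° (east) — crosses 180°.
Total crossings: 2.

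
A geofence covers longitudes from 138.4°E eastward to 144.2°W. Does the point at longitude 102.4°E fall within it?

Band width going east from +138.4° to -144.2°: ((-144.2 − 138.4) mod 360) = 77.4°.
Offset of +102.4° east of the west edge: ((102.4 − 138.4) mod 360) = 324.0°.
324.0° > 77.4° ⇒ outside.

No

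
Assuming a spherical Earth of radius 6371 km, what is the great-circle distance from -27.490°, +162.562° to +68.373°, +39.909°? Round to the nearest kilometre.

Δλ = 39.909 − 162.562 = -122.653°.
Δφ = 68.373 − -27.490 = 95.863°.
a = sin²(Δφ/2) + cos φ₁ · cos φ₂ · sin²(Δλ/2) = 0.802752.
c = 2·atan2(√a, √(1−a)) = 2.22120 rad → d = 6371·c ≈ 14151.24 km.

14151 km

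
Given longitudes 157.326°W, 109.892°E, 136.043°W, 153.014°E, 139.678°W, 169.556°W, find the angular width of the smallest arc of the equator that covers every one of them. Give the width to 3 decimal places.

114.065°

Sort the longitudes: -169.556°, -157.326°, -139.678°, -136.043°, +109.892°, +153.014°.
Eastward gaps between consecutive values (wrapping around): 12.230°, 17.648°, 3.635°, 245.935°, 43.122°, 37.430°.
Largest gap = 245.935° ⇒ minimal covering band is its complement: 360° − 245.935° = 114.065°.
Band runs from +109.892° eastward to -136.043°, crossing the antimeridian.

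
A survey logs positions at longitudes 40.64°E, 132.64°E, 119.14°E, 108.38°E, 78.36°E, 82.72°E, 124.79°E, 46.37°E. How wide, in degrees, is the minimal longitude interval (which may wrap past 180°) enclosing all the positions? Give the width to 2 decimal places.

Sort the longitudes: +40.64°, +46.37°, +78.36°, +82.72°, +108.38°, +119.14°, +124.79°, +132.64°.
Eastward gaps between consecutive values (wrapping around): 5.73°, 31.99°, 4.36°, 25.66°, 10.76°, 5.65°, 7.85°, 268.00°.
Largest gap = 268.00° ⇒ minimal covering band is its complement: 360° − 268.00° = 92.00°.
Band runs from +40.64° eastward to +132.64°.

92.00°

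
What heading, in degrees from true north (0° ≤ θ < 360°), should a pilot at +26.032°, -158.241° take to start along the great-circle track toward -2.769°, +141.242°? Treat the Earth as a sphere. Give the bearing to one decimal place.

Δλ = 141.242 − -158.241 = 299.483°; wrapped into (−180°, 180°]: -60.517°.
θ = atan2( sin Δλ · cos φ₂ , cos φ₁ · sin φ₂ − sin φ₁ · cos φ₂ · cos Δλ )
  = atan2(-0.86949, -0.25915) = -106.597° → normalised to [0°, 360°): 253.403°.

253.4°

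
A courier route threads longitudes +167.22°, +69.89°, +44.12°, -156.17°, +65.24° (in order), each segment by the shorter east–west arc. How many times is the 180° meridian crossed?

2

Leg 1: +167.22° → +69.89°, shortest Δλ = -97.33° (west) — does not cross 180°.
Leg 2: +69.89° → +44.12°, shortest Δλ = -25.77° (west) — does not cross 180°.
Leg 3: +44.12° → -156.17°, shortest Δλ = 159.71° (east) — crosses 180°.
Leg 4: -156.17° → +65.24°, shortest Δλ = -138.59° (west) — crosses 180°.
Total crossings: 2.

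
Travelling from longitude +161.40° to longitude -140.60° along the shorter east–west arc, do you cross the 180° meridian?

Yes

Naïve |-140.60 − 161.40| = 302.0° > 180°, so the shorter arc goes the other way round — across 180°.
Signed shortest Δλ = ((-140.60 − 161.40 + 180) mod 360) − 180 = 58.0°.
Going east by 58.0° from +161.40° passes through 180° before reaching -140.60°.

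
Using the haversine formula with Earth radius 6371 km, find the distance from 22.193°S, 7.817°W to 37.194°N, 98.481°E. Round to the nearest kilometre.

12877 km

Δλ = 98.481 − -7.817 = 106.298°.
Δφ = 37.194 − -22.193 = 59.387°.
a = sin²(Δφ/2) + cos φ₁ · cos φ₂ · sin²(Δλ/2) = 0.717666.
c = 2·atan2(√a, √(1−a)) = 2.02120 rad → d = 6371·c ≈ 12877.08 km.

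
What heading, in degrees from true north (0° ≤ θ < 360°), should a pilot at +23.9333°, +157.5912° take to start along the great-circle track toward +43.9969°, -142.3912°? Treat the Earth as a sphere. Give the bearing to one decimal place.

Δλ = -142.3912 − 157.5912 = -299.9824°; wrapped into (−180°, 180°]: 60.0176°.
θ = atan2( sin Δλ · cos φ₂ , cos φ₁ · sin φ₂ − sin φ₁ · cos φ₂ · cos Δλ )
  = atan2(0.62311, 0.48906) = 51.873° → normalised to [0°, 360°): 51.873°.

51.9°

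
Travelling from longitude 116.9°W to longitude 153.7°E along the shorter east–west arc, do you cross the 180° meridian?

Naïve |153.7 − -116.9| = 270.6° > 180°, so the shorter arc goes the other way round — across 180°.
Signed shortest Δλ = ((153.7 − -116.9 + 180) mod 360) − 180 = -89.4°.
Going west by 89.4° from -116.9° passes through 180° before reaching +153.7°.

Yes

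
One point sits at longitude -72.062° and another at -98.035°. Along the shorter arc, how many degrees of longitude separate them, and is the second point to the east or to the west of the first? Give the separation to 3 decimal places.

Raw difference: -98.035 − -72.062 = -25.973°.
Normalise into (−180°, 180°]: -25.973° stays -25.973°.
Negative ⇒ the second point lies to the west; separation 25.973°.

25.973° west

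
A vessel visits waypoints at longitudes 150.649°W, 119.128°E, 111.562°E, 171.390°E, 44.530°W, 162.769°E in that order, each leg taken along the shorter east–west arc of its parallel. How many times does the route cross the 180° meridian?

Leg 1: -150.649° → +119.128°, shortest Δλ = -90.223° (west) — crosses 180°.
Leg 2: +119.128° → +111.562°, shortest Δλ = -7.566° (west) — does not cross 180°.
Leg 3: +111.562° → +171.390°, shortest Δλ = 59.828° (east) — does not cross 180°.
Leg 4: +171.390° → -44.530°, shortest Δλ = 144.08° (east) — crosses 180°.
Leg 5: -44.530° → +162.769°, shortest Δλ = -152.701° (west) — crosses 180°.
Total crossings: 3.

3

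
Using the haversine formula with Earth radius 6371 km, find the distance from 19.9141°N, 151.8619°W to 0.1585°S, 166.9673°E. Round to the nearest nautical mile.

Δλ = 166.9673 − -151.8619 = 318.8292°; wrapped into (−180°, 180°]: -41.1708°.
Δφ = -0.1585 − 19.9141 = -20.0726°.
a = sin²(Δφ/2) + cos φ₁ · cos φ₂ · sin²(Δλ/2) = 0.146603.
c = 2·atan2(√a, √(1−a)) = 0.78584 rad → d = 6371·c ≈ 5006.59 km ≈ 2703.34 nmi.

2703 nmi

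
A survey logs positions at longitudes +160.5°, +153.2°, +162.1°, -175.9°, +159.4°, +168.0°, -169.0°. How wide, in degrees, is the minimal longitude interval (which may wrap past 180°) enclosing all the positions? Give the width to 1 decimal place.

37.8°

Sort the longitudes: -175.9°, -169.0°, +153.2°, +159.4°, +160.5°, +162.1°, +168.0°.
Eastward gaps between consecutive values (wrapping around): 6.9°, 322.2°, 6.2°, 1.1°, 1.6°, 5.9°, 16.1°.
Largest gap = 322.2° ⇒ minimal covering band is its complement: 360° − 322.2° = 37.8°.
Band runs from +153.2° eastward to -169.0°, crossing the antimeridian.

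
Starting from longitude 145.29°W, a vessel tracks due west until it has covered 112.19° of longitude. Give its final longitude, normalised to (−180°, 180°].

Start at -145.29°; shift −112.19° → -257.48°.
-257.48° lies outside (−180°, 180°]; add 360° → +102.52°.

102.52°E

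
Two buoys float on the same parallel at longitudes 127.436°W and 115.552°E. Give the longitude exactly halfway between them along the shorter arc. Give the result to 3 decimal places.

Signed shortest Δλ from -127.436° to +115.552° is -117.012°.
Midpoint longitude = -127.436° + (-117.012°)/2 = -127.436° − 58.506° = -185.942°.
Normalise into (−180°, 180°]: +174.058°.
(The naïve average (-127.436 + +115.552)/2 = -5.942° is on the wrong side of the globe.)

174.058°E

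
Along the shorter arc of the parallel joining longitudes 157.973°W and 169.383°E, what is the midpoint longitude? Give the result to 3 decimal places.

Signed shortest Δλ from -157.973° to +169.383° is -32.644°.
Midpoint longitude = -157.973° + (-32.644°)/2 = -157.973° − 16.322° = -174.295°.
(The naïve average (-157.973 + +169.383)/2 = 5.705° is on the wrong side of the globe.)

174.295°W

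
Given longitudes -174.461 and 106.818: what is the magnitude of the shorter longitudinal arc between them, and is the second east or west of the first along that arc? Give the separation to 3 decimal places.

78.721° west

Raw difference: 106.818 − -174.461 = 281.279°.
Normalise into (−180°, 180°]: 281.279° − 360° = -78.721°.
Negative ⇒ the second point lies to the west; separation 78.721°.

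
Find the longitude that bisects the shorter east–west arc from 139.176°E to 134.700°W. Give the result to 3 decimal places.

Signed shortest Δλ from +139.176° to -134.700° is +86.124°.
Midpoint longitude = +139.176° + (+86.124°)/2 = +139.176° + 43.062° = +182.238°.
Normalise into (−180°, 180°]: -177.762°.
(The naïve average (+139.176 + -134.700)/2 = 2.238° is on the wrong side of the globe.)

177.762°W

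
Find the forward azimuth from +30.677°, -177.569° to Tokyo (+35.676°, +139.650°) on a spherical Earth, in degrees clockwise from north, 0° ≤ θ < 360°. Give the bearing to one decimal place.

Δλ = 139.650 − -177.569 = 317.219°; wrapped into (−180°, 180°]: -42.781°.
θ = atan2( sin Δλ · cos φ₂ , cos φ₁ · sin φ₂ − sin φ₁ · cos φ₂ · cos Δλ )
  = atan2(-0.55173, 0.19740) = -70.314° → normalised to [0°, 360°): 289.686°.

289.7°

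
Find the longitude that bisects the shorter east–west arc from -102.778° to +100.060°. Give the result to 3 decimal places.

+178.641°

Signed shortest Δλ from -102.778° to +100.060° is -157.162°.
Midpoint longitude = -102.778° + (-157.162°)/2 = -102.778° − 78.581° = -181.359°.
Normalise into (−180°, 180°]: +178.641°.
(The naïve average (-102.778 + +100.060)/2 = -1.359° is on the wrong side of the globe.)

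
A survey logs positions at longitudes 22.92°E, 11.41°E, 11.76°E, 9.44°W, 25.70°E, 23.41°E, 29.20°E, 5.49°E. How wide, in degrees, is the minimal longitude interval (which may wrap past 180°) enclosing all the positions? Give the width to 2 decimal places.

Sort the longitudes: -9.44°, +5.49°, +11.41°, +11.76°, +22.92°, +23.41°, +25.70°, +29.20°.
Eastward gaps between consecutive values (wrapping around): 14.93°, 5.92°, 0.35°, 11.16°, 0.49°, 2.29°, 3.50°, 321.36°.
Largest gap = 321.36° ⇒ minimal covering band is its complement: 360° − 321.36° = 38.64°.
Band runs from -9.44° eastward to +29.20°.

38.64°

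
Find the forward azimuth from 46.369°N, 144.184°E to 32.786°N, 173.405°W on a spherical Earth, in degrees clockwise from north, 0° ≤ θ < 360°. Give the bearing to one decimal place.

97.6°

Δλ = -173.405 − 144.184 = -317.589°; wrapped into (−180°, 180°]: 42.411°.
θ = atan2( sin Δλ · cos φ₂ , cos φ₁ · sin φ₂ − sin φ₁ · cos φ₂ · cos Δλ )
  = atan2(0.56700, -0.07563) = 97.597° → normalised to [0°, 360°): 97.597°.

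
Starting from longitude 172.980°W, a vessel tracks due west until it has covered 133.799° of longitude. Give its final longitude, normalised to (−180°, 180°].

53.221°E

Start at -172.980°; shift −133.799° → -306.779°.
-306.779° lies outside (−180°, 180°]; add 360° → +53.221°.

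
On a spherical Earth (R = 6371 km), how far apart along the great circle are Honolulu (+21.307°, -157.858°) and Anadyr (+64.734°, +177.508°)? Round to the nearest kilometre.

5156 km

Δλ = 177.508 − -157.858 = 335.366°; wrapped into (−180°, 180°]: -24.634°.
Δφ = 64.734 − 21.307 = 43.427°.
a = sin²(Δφ/2) + cos φ₁ · cos φ₂ · sin²(Δλ/2) = 0.154970.
c = 2·atan2(√a, √(1−a)) = 0.80922 rad → d = 6371·c ≈ 5155.56 km.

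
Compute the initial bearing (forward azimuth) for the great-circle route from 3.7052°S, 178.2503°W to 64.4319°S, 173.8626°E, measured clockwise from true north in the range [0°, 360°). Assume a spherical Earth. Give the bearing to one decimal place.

183.9°

Δλ = 173.8626 − -178.2503 = 352.1129°; wrapped into (−180°, 180°]: -7.8871°.
θ = atan2( sin Δλ · cos φ₂ , cos φ₁ · sin φ₂ − sin φ₁ · cos φ₂ · cos Δλ )
  = atan2(-0.05922, -0.87256) = -176.117° → normalised to [0°, 360°): 183.883°.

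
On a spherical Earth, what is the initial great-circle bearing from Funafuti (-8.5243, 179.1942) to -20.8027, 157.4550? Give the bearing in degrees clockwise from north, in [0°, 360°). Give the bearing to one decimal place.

Δλ = 157.4550 − 179.1942 = -21.7392°.
θ = atan2( sin Δλ · cos φ₂ , cos φ₁ · sin φ₂ − sin φ₁ · cos φ₂ · cos Δλ )
  = atan2(-0.34624, -0.22252) = -122.728° → normalised to [0°, 360°): 237.272°.

237.3°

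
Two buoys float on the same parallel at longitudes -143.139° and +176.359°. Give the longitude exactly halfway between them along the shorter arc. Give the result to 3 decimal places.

-163.390°

Signed shortest Δλ from -143.139° to +176.359° is -40.502°.
Midpoint longitude = -143.139° + (-40.502°)/2 = -143.139° − 20.251° = -163.390°.
(The naïve average (-143.139 + +176.359)/2 = 16.61° is on the wrong side of the globe.)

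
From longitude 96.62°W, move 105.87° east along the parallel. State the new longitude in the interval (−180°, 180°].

Start at -96.62°; shift +105.87° → +9.25°.
+9.25° already lies in (−180°, 180°].

9.25°E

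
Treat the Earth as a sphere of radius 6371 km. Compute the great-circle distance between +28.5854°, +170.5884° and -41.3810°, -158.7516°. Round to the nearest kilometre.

8395 km

Δλ = -158.7516 − 170.5884 = -329.3400°; wrapped into (−180°, 180°]: 30.6600°.
Δφ = -41.3810 − 28.5854 = -69.9664°.
a = sin²(Δφ/2) + cos φ₁ · cos φ₂ · sin²(Δλ/2) = 0.374767.
c = 2·atan2(√a, √(1−a)) = 1.31763 rad → d = 6371·c ≈ 8394.65 km.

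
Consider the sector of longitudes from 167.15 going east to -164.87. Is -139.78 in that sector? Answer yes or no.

Band width going east from +167.15° to -164.87°: ((-164.87 − 167.15) mod 360) = 27.98°.
Offset of -139.78° east of the west edge: ((-139.78 − 167.15) mod 360) = 53.07°.
53.07° > 27.98° ⇒ outside.

No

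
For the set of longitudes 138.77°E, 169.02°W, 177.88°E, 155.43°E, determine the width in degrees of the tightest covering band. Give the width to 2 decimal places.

52.21°

Sort the longitudes: -169.02°, +138.77°, +155.43°, +177.88°.
Eastward gaps between consecutive values (wrapping around): 307.79°, 16.66°, 22.45°, 13.10°.
Largest gap = 307.79° ⇒ minimal covering band is its complement: 360° − 307.79° = 52.21°.
Band runs from +138.77° eastward to -169.02°, crossing the antimeridian.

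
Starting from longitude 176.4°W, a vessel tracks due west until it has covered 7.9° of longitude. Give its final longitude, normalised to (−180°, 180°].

175.7°E

Start at -176.4°; shift −7.9° → -184.3°.
-184.3° lies outside (−180°, 180°]; add 360° → +175.7°.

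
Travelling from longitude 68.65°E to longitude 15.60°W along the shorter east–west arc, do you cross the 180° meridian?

No

Signed shortest Δλ = ((-15.60 − 68.65 + 180) mod 360) − 180 = -84.25°.
Going west by 84.25° from +68.65° reaches -15.60° without touching 180°.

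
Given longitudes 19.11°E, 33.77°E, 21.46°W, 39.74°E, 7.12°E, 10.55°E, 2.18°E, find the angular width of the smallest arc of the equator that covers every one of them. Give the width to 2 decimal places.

61.20°

Sort the longitudes: -21.46°, +2.18°, +7.12°, +10.55°, +19.11°, +33.77°, +39.74°.
Eastward gaps between consecutive values (wrapping around): 23.64°, 4.94°, 3.43°, 8.56°, 14.66°, 5.97°, 298.80°.
Largest gap = 298.80° ⇒ minimal covering band is its complement: 360° − 298.80° = 61.20°.
Band runs from -21.46° eastward to +39.74°.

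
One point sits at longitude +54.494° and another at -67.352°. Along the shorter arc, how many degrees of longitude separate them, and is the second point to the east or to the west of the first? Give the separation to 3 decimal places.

121.846° west

Raw difference: -67.352 − 54.494 = -121.846°.
Normalise into (−180°, 180°]: -121.846° stays -121.846°.
Negative ⇒ the second point lies to the west; separation 121.846°.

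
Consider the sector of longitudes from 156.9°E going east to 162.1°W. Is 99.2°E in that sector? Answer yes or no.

No

Band width going east from +156.9° to -162.1°: ((-162.1 − 156.9) mod 360) = 41.0°.
Offset of +99.2° east of the west edge: ((99.2 − 156.9) mod 360) = 302.3°.
302.3° > 41.0° ⇒ outside.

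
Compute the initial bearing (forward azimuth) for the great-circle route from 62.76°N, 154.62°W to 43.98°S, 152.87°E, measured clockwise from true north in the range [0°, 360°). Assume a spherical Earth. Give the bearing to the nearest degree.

219°

Δλ = 152.87 − -154.62 = 307.49°; wrapped into (−180°, 180°]: -52.51°.
θ = atan2( sin Δλ · cos φ₂ , cos φ₁ · sin φ₂ − sin φ₁ · cos φ₂ · cos Δλ )
  = atan2(-0.57096, -0.70723) = -141.085° → normalised to [0°, 360°): 218.915°.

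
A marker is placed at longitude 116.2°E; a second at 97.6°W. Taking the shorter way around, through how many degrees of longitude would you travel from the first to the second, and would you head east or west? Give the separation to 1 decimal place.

Raw difference: -97.6 − 116.2 = -213.8°.
Normalise into (−180°, 180°]: -213.8° + 360° = 146.2°.
Positive ⇒ the second point lies to the east; separation 146.2°.

146.2° east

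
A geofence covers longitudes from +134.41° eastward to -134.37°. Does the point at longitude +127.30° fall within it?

Band width going east from +134.41° to -134.37°: ((-134.37 − 134.41) mod 360) = 91.22°.
Offset of +127.30° east of the west edge: ((127.30 − 134.41) mod 360) = 352.89°.
352.89° > 91.22° ⇒ outside.

No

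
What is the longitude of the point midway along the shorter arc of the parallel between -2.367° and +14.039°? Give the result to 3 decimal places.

+5.836°

Signed shortest Δλ from -2.367° to +14.039° is +16.406°.
Midpoint longitude = -2.367° + (+16.406°)/2 = -2.367° + 8.203° = +5.836°.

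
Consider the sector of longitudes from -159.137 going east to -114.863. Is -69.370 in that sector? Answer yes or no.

No

Band width going east from -159.137° to -114.863°: ((-114.863 − -159.137) mod 360) = 44.274°.
Offset of -69.370° east of the west edge: ((-69.370 − -159.137) mod 360) = 89.767°.
89.767° > 44.274° ⇒ outside.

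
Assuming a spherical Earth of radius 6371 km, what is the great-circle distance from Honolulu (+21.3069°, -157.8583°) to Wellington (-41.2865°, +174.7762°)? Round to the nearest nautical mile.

Δλ = 174.7762 − -157.8583 = 332.6345°; wrapped into (−180°, 180°]: -27.3655°.
Δφ = -41.2865 − 21.3069 = -62.5934°.
a = sin²(Δφ/2) + cos φ₁ · cos φ₂ · sin²(Δλ/2) = 0.309020.
c = 2·atan2(√a, √(1−a)) = 1.17888 rad → d = 6371·c ≈ 7510.64 km ≈ 4055.42 nmi.

4055 nmi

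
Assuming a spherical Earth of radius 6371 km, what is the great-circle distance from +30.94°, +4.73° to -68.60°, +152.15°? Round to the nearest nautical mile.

Δλ = 152.15 − 4.73 = 147.42°.
Δφ = -68.60 − 30.94 = -99.54°.
a = sin²(Δφ/2) + cos φ₁ · cos φ₂ · sin²(Δλ/2) = 0.871202.
c = 2·atan2(√a, √(1−a)) = 2.40745 rad → d = 6371·c ≈ 15337.85 km ≈ 8281.77 nmi.

8282 nmi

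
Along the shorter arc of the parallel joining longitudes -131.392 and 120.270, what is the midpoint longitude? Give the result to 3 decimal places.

+174.439°

Signed shortest Δλ from -131.392° to +120.270° is -108.338°.
Midpoint longitude = -131.392° + (-108.338°)/2 = -131.392° − 54.169° = -185.561°.
Normalise into (−180°, 180°]: +174.439°.
(The naïve average (-131.392 + +120.270)/2 = -5.561° is on the wrong side of the globe.)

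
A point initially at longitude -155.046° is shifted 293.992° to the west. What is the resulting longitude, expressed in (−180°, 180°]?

Start at -155.046°; shift −293.992° → -449.038°.
-449.038° lies outside (−180°, 180°]; add 360° → -89.038°.

-89.038°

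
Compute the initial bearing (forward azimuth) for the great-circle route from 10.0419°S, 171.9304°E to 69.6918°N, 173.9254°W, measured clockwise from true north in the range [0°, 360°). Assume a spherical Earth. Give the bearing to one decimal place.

4.9°

Δλ = -173.9254 − 171.9304 = -345.8558°; wrapped into (−180°, 180°]: 14.1442°.
θ = atan2( sin Δλ · cos φ₂ , cos φ₁ · sin φ₂ − sin φ₁ · cos φ₂ · cos Δλ )
  = atan2(0.08481, 0.98216) = 4.935° → normalised to [0°, 360°): 4.935°.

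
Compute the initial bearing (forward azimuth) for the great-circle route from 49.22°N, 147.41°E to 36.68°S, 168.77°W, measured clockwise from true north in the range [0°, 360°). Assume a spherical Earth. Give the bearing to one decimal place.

Δλ = -168.77 − 147.41 = -316.18°; wrapped into (−180°, 180°]: 43.82°.
θ = atan2( sin Δλ · cos φ₂ , cos φ₁ · sin φ₂ − sin φ₁ · cos φ₂ · cos Δλ )
  = atan2(0.55529, -0.82832) = 146.163° → normalised to [0°, 360°): 146.163°.

146.2°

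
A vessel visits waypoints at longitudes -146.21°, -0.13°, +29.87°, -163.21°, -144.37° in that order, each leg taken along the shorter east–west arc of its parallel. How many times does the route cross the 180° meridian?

1

Leg 1: -146.21° → -0.13°, shortest Δλ = 146.08° (east) — does not cross 180°.
Leg 2: -0.13° → +29.87°, shortest Δλ = 30.0° (east) — does not cross 180°.
Leg 3: +29.87° → -163.21°, shortest Δλ = 166.92° (east) — crosses 180°.
Leg 4: -163.21° → -144.37°, shortest Δλ = 18.84° (east) — does not cross 180°.
Total crossings: 1.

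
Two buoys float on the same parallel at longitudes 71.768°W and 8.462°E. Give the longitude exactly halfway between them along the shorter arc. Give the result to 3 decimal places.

31.653°W

Signed shortest Δλ from -71.768° to +8.462° is +80.230°.
Midpoint longitude = -71.768° + (+80.230°)/2 = -71.768° + 40.115° = -31.653°.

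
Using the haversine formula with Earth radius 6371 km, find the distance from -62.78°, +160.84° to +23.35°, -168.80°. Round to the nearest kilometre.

9944 km

Δλ = -168.80 − 160.84 = -329.64°; wrapped into (−180°, 180°]: 30.36°.
Δφ = 23.35 − -62.78 = 86.13°.
a = sin²(Δφ/2) + cos φ₁ · cos φ₂ · sin²(Δλ/2) = 0.495048.
c = 2·atan2(√a, √(1−a)) = 1.56089 rad → d = 6371·c ≈ 9944.44 km.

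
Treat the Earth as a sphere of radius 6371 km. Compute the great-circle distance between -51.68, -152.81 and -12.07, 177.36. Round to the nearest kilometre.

Δλ = 177.36 − -152.81 = 330.17°; wrapped into (−180°, 180°]: -29.83°.
Δφ = -12.07 − -51.68 = 39.61°.
a = sin²(Δφ/2) + cos φ₁ · cos φ₂ · sin²(Δλ/2) = 0.154968.
c = 2·atan2(√a, √(1−a)) = 0.80922 rad → d = 6371·c ≈ 5155.53 km.

5156 km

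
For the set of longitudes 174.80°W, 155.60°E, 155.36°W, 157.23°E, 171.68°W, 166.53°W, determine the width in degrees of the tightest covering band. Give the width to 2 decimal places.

49.04°

Sort the longitudes: -174.80°, -171.68°, -166.53°, -155.36°, +155.60°, +157.23°.
Eastward gaps between consecutive values (wrapping around): 3.12°, 5.15°, 11.17°, 310.96°, 1.63°, 27.97°.
Largest gap = 310.96° ⇒ minimal covering band is its complement: 360° − 310.96° = 49.04°.
Band runs from +155.60° eastward to -155.36°, crossing the antimeridian.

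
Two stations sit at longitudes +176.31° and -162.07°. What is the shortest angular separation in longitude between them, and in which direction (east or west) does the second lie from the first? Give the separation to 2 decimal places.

21.62° east

Raw difference: -162.07 − 176.31 = -338.38°.
Normalise into (−180°, 180°]: -338.38° + 360° = 21.62°.
Positive ⇒ the second point lies to the east; separation 21.62°.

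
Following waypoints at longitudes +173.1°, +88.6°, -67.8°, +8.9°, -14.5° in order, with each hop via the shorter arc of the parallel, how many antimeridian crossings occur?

0

Leg 1: +173.1° → +88.6°, shortest Δλ = -84.5° (west) — does not cross 180°.
Leg 2: +88.6° → -67.8°, shortest Δλ = -156.4° (west) — does not cross 180°.
Leg 3: -67.8° → +8.9°, shortest Δλ = 76.7° (east) — does not cross 180°.
Leg 4: +8.9° → -14.5°, shortest Δλ = -23.4° (west) — does not cross 180°.
Total crossings: 0.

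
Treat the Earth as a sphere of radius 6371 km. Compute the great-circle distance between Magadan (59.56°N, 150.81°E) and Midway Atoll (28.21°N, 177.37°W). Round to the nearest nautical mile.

2288 nmi

Δλ = -177.37 − 150.81 = -328.18°; wrapped into (−180°, 180°]: 31.82°.
Δφ = 28.21 − 59.56 = -31.35°.
a = sin²(Δφ/2) + cos φ₁ · cos φ₂ · sin²(Δλ/2) = 0.106547.
c = 2·atan2(√a, √(1−a)) = 0.66502 rad → d = 6371·c ≈ 4236.82 km ≈ 2287.70 nmi.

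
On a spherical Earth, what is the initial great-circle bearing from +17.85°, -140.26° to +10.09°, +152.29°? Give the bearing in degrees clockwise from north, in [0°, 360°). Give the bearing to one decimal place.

273.2°

Δλ = 152.29 − -140.26 = 292.55°; wrapped into (−180°, 180°]: -67.45°.
θ = atan2( sin Δλ · cos φ₂ , cos φ₁ · sin φ₂ − sin φ₁ · cos φ₂ · cos Δλ )
  = atan2(-0.90926, 0.05103) = -86.788° → normalised to [0°, 360°): 273.212°.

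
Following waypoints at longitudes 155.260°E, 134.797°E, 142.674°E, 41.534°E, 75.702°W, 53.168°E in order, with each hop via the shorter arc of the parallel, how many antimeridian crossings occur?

0

Leg 1: +155.260° → +134.797°, shortest Δλ = -20.463° (west) — does not cross 180°.
Leg 2: +134.797° → +142.674°, shortest Δλ = 7.877° (east) — does not cross 180°.
Leg 3: +142.674° → +41.534°, shortest Δλ = -101.14° (west) — does not cross 180°.
Leg 4: +41.534° → -75.702°, shortest Δλ = -117.236° (west) — does not cross 180°.
Leg 5: -75.702° → +53.168°, shortest Δλ = 128.87° (east) — does not cross 180°.
Total crossings: 0.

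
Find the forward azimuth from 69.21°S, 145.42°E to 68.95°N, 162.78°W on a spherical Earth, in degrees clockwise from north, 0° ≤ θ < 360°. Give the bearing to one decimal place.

Δλ = -162.78 − 145.42 = -308.20°; wrapped into (−180°, 180°]: 51.80°.
θ = atan2( sin Δλ · cos φ₂ , cos φ₁ · sin φ₂ − sin φ₁ · cos φ₂ · cos Δλ )
  = atan2(0.28227, 0.53892) = 27.644° → normalised to [0°, 360°): 27.644°.

27.6°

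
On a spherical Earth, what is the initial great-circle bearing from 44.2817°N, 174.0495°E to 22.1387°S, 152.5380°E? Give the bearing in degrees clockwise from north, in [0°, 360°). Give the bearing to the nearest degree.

201°

Δλ = 152.5380 − 174.0495 = -21.5115°.
θ = atan2( sin Δλ · cos φ₂ , cos φ₁ · sin φ₂ − sin φ₁ · cos φ₂ · cos Δλ )
  = atan2(-0.33965, -0.87146) = -158.706° → normalised to [0°, 360°): 201.294°.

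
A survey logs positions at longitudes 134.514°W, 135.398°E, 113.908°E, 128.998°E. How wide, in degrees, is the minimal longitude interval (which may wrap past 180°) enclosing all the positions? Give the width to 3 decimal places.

111.578°

Sort the longitudes: -134.514°, +113.908°, +128.998°, +135.398°.
Eastward gaps between consecutive values (wrapping around): 248.422°, 15.090°, 6.400°, 90.088°.
Largest gap = 248.422° ⇒ minimal covering band is its complement: 360° − 248.422° = 111.578°.
Band runs from +113.908° eastward to -134.514°, crossing the antimeridian.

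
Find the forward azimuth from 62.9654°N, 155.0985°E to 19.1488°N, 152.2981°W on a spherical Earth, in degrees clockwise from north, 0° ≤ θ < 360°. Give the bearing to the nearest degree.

116°

Δλ = -152.2981 − 155.0985 = -307.3966°; wrapped into (−180°, 180°]: 52.6034°.
θ = atan2( sin Δλ · cos φ₂ , cos φ₁ · sin φ₂ − sin φ₁ · cos φ₂ · cos Δλ )
  = atan2(0.75049, -0.36194) = 115.747° → normalised to [0°, 360°): 115.747°.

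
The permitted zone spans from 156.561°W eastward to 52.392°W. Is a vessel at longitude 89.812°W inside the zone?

Band width going east from -156.561° to -52.392°: ((-52.392 − -156.561) mod 360) = 104.169°.
Offset of -89.812° east of the west edge: ((-89.812 − -156.561) mod 360) = 66.749°.
66.749° ≤ 104.169° ⇒ inside.

Yes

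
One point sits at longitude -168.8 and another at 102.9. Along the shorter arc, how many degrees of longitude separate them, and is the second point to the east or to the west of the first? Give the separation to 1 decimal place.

Raw difference: 102.9 − -168.8 = 271.7°.
Normalise into (−180°, 180°]: 271.7° − 360° = -88.3°.
Negative ⇒ the second point lies to the west; separation 88.3°.

88.3° west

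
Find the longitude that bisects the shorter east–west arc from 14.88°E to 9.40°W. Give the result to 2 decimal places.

2.74°E

Signed shortest Δλ from +14.88° to -9.40° is -24.28°.
Midpoint longitude = +14.88° + (-24.28°)/2 = +14.88° − 12.14° = +2.74°.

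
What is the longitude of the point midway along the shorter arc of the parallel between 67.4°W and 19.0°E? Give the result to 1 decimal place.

Signed shortest Δλ from -67.4° to +19.0° is +86.4°.
Midpoint longitude = -67.4° + (+86.4°)/2 = -67.4° + 43.2° = -24.2°.

24.2°W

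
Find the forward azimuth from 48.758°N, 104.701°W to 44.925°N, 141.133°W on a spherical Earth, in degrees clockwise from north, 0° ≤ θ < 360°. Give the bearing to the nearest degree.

275°

Δλ = -141.133 − -104.701 = -36.432°.
θ = atan2( sin Δλ · cos φ₂ , cos φ₁ · sin φ₂ − sin φ₁ · cos φ₂ · cos Δλ )
  = atan2(-0.42048, 0.03720) = -84.944° → normalised to [0°, 360°): 275.056°.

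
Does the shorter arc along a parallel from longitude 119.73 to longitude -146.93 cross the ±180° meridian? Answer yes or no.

Yes

Naïve |-146.93 − 119.73| = 266.66° > 180°, so the shorter arc goes the other way round — across 180°.
Signed shortest Δλ = ((-146.93 − 119.73 + 180) mod 360) − 180 = 93.34°.
Going east by 93.34° from +119.73° passes through 180° before reaching -146.93°.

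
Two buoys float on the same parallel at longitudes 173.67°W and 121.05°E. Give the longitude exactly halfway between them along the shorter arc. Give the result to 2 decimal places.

153.69°E

Signed shortest Δλ from -173.67° to +121.05° is -65.28°.
Midpoint longitude = -173.67° + (-65.28°)/2 = -173.67° − 32.64° = -206.31°.
Normalise into (−180°, 180°]: +153.69°.
(The naïve average (-173.67 + +121.05)/2 = -26.31° is on the wrong side of the globe.)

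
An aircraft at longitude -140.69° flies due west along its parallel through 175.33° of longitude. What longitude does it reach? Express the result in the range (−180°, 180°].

Start at -140.69°; shift −175.33° → -316.02°.
-316.02° lies outside (−180°, 180°]; add 360° → +43.98°.

+43.98°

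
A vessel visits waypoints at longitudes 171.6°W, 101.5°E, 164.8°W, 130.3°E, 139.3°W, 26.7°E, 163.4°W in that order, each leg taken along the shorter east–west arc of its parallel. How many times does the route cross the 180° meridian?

Leg 1: -171.6° → +101.5°, shortest Δλ = -86.9° (west) — crosses 180°.
Leg 2: +101.5° → -164.8°, shortest Δλ = 93.7° (east) — crosses 180°.
Leg 3: -164.8° → +130.3°, shortest Δλ = -64.9° (west) — crosses 180°.
Leg 4: +130.3° → -139.3°, shortest Δλ = 90.4° (east) — crosses 180°.
Leg 5: -139.3° → +26.7°, shortest Δλ = 166.0° (east) — does not cross 180°.
Leg 6: +26.7° → -163.4°, shortest Δλ = 169.9° (east) — crosses 180°.
Total crossings: 5.

5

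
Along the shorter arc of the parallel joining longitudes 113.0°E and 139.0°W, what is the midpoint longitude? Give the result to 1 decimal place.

Signed shortest Δλ from +113.0° to -139.0° is +108.0°.
Midpoint longitude = +113.0° + (+108.0°)/2 = +113.0° + 54.0° = +167.0°.
(The naïve average (+113.0 + -139.0)/2 = -13.0° is on the wrong side of the globe.)

167.0°E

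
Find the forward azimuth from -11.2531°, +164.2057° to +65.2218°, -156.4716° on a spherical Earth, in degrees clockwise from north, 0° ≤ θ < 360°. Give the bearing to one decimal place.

Δλ = -156.4716 − 164.2057 = -320.6773°; wrapped into (−180°, 180°]: 39.3227°.
θ = atan2( sin Δλ · cos φ₂ , cos φ₁ · sin φ₂ − sin φ₁ · cos φ₂ · cos Δλ )
  = atan2(0.26558, 0.95375) = 15.560° → normalised to [0°, 360°): 15.560°.

15.6°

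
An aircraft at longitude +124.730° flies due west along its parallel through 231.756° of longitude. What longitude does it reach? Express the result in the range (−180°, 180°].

Start at +124.730°; shift −231.756° → -107.026°.
-107.026° already lies in (−180°, 180°].

-107.026°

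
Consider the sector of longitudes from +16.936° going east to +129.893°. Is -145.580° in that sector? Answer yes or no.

No

Band width going east from +16.936° to +129.893°: ((129.893 − 16.936) mod 360) = 112.957°.
Offset of -145.580° east of the west edge: ((-145.580 − 16.936) mod 360) = 197.484°.
197.484° > 112.957° ⇒ outside.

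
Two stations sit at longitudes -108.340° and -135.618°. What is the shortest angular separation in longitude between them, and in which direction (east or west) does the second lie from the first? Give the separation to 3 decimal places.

Raw difference: -135.618 − -108.340 = -27.278°.
Normalise into (−180°, 180°]: -27.278° stays -27.278°.
Negative ⇒ the second point lies to the west; separation 27.278°.

27.278° west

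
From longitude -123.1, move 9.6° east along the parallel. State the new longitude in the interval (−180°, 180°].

Start at -123.1°; shift +9.6° → -113.5°.
-113.5° already lies in (−180°, 180°].

-113.5°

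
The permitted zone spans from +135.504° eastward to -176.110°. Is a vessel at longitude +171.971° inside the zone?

Band width going east from +135.504° to -176.110°: ((-176.110 − 135.504) mod 360) = 48.386°.
Offset of +171.971° east of the west edge: ((171.971 − 135.504) mod 360) = 36.467°.
36.467° ≤ 48.386° ⇒ inside.

Yes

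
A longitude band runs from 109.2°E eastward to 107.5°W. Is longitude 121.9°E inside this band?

Yes

Band width going east from +109.2° to -107.5°: ((-107.5 − 109.2) mod 360) = 143.3°.
Offset of +121.9° east of the west edge: ((121.9 − 109.2) mod 360) = 12.7°.
12.7° ≤ 143.3° ⇒ inside.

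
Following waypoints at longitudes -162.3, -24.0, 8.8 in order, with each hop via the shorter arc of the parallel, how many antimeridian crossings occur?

Leg 1: -162.3° → -24.0°, shortest Δλ = 138.3° (east) — does not cross 180°.
Leg 2: -24.0° → +8.8°, shortest Δλ = 32.8° (east) — does not cross 180°.
Total crossings: 0.

0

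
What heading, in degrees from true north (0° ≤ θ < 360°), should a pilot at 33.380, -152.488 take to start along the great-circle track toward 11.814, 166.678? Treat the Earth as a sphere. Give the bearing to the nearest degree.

Δλ = 166.678 − -152.488 = 319.166°; wrapped into (−180°, 180°]: -40.834°.
θ = atan2( sin Δλ · cos φ₂ , cos φ₁ · sin φ₂ − sin φ₁ · cos φ₂ · cos Δλ )
  = atan2(-0.64002, -0.23650) = -110.280° → normalised to [0°, 360°): 249.720°.

250°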